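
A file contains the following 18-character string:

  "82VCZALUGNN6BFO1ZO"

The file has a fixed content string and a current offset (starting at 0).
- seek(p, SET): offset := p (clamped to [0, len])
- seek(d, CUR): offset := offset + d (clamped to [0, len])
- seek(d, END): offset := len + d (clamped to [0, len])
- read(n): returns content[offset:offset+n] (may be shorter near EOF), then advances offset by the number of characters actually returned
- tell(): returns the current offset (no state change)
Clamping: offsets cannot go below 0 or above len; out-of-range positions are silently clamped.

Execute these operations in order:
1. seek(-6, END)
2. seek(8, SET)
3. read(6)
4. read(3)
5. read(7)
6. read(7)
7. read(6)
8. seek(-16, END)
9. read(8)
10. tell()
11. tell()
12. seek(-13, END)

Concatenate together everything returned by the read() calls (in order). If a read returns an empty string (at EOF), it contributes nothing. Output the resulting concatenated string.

After 1 (seek(-6, END)): offset=12
After 2 (seek(8, SET)): offset=8
After 3 (read(6)): returned 'GNN6BF', offset=14
After 4 (read(3)): returned 'O1Z', offset=17
After 5 (read(7)): returned 'O', offset=18
After 6 (read(7)): returned '', offset=18
After 7 (read(6)): returned '', offset=18
After 8 (seek(-16, END)): offset=2
After 9 (read(8)): returned 'VCZALUGN', offset=10
After 10 (tell()): offset=10
After 11 (tell()): offset=10
After 12 (seek(-13, END)): offset=5

Answer: GNN6BFO1ZOVCZALUGN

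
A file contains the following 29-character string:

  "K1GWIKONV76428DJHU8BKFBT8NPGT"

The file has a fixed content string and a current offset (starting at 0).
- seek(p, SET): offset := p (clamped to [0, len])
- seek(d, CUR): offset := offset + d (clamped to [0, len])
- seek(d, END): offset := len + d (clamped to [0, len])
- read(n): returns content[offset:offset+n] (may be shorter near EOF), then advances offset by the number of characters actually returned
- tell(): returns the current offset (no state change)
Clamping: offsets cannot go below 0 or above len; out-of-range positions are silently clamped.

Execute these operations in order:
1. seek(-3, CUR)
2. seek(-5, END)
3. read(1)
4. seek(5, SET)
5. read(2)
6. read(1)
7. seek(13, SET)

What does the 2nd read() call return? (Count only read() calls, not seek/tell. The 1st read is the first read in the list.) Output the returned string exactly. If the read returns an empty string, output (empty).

Answer: KO

Derivation:
After 1 (seek(-3, CUR)): offset=0
After 2 (seek(-5, END)): offset=24
After 3 (read(1)): returned '8', offset=25
After 4 (seek(5, SET)): offset=5
After 5 (read(2)): returned 'KO', offset=7
After 6 (read(1)): returned 'N', offset=8
After 7 (seek(13, SET)): offset=13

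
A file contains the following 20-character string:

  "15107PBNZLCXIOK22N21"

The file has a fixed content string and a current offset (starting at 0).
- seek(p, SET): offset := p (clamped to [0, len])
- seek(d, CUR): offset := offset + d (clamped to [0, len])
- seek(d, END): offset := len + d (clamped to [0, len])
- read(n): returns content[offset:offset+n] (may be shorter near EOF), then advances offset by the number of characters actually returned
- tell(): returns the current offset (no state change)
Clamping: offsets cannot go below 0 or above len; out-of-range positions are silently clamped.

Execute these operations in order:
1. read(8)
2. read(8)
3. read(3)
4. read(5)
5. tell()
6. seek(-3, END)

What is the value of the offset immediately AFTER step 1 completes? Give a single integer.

Answer: 8

Derivation:
After 1 (read(8)): returned '15107PBN', offset=8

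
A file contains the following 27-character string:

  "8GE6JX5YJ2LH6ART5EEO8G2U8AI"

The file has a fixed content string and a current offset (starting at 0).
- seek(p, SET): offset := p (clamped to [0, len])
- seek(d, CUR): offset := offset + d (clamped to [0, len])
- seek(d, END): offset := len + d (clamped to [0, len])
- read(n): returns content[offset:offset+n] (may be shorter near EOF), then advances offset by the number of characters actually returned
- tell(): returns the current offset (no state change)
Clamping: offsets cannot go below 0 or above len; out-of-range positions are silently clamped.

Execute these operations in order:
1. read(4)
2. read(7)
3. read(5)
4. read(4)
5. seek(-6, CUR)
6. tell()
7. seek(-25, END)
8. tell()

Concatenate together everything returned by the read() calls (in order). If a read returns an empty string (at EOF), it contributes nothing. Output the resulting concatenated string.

Answer: 8GE6JX5YJ2LH6ART5EEO

Derivation:
After 1 (read(4)): returned '8GE6', offset=4
After 2 (read(7)): returned 'JX5YJ2L', offset=11
After 3 (read(5)): returned 'H6ART', offset=16
After 4 (read(4)): returned '5EEO', offset=20
After 5 (seek(-6, CUR)): offset=14
After 6 (tell()): offset=14
After 7 (seek(-25, END)): offset=2
After 8 (tell()): offset=2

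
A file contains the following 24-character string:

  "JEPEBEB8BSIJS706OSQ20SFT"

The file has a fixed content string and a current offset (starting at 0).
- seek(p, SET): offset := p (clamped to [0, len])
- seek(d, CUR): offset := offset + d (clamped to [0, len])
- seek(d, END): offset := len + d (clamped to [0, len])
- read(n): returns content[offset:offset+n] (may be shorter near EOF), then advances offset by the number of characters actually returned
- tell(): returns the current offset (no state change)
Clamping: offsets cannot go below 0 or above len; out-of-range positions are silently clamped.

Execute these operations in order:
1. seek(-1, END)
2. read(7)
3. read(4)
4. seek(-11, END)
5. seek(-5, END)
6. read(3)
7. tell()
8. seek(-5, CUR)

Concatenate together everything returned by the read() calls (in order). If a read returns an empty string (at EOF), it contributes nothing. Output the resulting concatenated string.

Answer: T20S

Derivation:
After 1 (seek(-1, END)): offset=23
After 2 (read(7)): returned 'T', offset=24
After 3 (read(4)): returned '', offset=24
After 4 (seek(-11, END)): offset=13
After 5 (seek(-5, END)): offset=19
After 6 (read(3)): returned '20S', offset=22
After 7 (tell()): offset=22
After 8 (seek(-5, CUR)): offset=17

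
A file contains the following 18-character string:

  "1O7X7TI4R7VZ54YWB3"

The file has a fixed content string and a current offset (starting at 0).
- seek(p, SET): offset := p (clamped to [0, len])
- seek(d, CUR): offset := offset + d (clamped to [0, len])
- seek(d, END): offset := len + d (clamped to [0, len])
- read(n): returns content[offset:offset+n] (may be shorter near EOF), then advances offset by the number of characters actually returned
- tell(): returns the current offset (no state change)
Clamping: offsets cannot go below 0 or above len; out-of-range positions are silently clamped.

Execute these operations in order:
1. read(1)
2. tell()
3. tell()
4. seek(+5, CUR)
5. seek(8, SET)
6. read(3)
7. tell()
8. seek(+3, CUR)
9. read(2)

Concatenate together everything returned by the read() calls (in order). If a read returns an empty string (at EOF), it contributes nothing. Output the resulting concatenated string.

Answer: 1R7VYW

Derivation:
After 1 (read(1)): returned '1', offset=1
After 2 (tell()): offset=1
After 3 (tell()): offset=1
After 4 (seek(+5, CUR)): offset=6
After 5 (seek(8, SET)): offset=8
After 6 (read(3)): returned 'R7V', offset=11
After 7 (tell()): offset=11
After 8 (seek(+3, CUR)): offset=14
After 9 (read(2)): returned 'YW', offset=16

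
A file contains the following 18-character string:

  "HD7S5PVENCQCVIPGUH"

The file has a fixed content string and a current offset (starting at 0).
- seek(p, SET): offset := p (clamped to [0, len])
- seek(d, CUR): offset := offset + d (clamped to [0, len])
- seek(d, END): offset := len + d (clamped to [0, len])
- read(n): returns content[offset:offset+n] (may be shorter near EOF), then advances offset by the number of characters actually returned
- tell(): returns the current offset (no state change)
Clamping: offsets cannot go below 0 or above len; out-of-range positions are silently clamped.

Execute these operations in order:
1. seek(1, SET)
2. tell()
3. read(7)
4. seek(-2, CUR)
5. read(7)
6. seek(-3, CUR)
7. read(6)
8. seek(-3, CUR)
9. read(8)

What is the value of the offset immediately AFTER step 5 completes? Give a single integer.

After 1 (seek(1, SET)): offset=1
After 2 (tell()): offset=1
After 3 (read(7)): returned 'D7S5PVE', offset=8
After 4 (seek(-2, CUR)): offset=6
After 5 (read(7)): returned 'VENCQCV', offset=13

Answer: 13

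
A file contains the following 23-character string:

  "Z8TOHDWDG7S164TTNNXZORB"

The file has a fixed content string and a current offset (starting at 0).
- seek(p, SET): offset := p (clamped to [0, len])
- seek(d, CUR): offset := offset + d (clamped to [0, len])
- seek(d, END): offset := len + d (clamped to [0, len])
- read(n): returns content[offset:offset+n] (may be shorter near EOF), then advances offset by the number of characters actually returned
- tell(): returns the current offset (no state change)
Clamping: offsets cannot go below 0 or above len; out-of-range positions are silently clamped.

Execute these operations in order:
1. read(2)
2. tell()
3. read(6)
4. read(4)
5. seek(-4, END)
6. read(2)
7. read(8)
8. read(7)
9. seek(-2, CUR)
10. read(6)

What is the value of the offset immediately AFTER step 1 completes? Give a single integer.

After 1 (read(2)): returned 'Z8', offset=2

Answer: 2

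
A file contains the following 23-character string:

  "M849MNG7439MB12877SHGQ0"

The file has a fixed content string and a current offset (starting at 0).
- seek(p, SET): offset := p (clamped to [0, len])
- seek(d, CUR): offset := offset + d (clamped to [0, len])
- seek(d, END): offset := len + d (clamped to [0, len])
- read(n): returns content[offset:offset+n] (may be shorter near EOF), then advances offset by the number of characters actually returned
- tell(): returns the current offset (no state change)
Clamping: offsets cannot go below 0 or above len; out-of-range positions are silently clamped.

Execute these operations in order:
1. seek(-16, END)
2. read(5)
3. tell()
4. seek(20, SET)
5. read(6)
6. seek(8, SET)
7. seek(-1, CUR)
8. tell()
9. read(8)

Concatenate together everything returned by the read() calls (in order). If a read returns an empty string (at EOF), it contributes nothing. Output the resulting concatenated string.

After 1 (seek(-16, END)): offset=7
After 2 (read(5)): returned '7439M', offset=12
After 3 (tell()): offset=12
After 4 (seek(20, SET)): offset=20
After 5 (read(6)): returned 'GQ0', offset=23
After 6 (seek(8, SET)): offset=8
After 7 (seek(-1, CUR)): offset=7
After 8 (tell()): offset=7
After 9 (read(8)): returned '7439MB12', offset=15

Answer: 7439MGQ07439MB12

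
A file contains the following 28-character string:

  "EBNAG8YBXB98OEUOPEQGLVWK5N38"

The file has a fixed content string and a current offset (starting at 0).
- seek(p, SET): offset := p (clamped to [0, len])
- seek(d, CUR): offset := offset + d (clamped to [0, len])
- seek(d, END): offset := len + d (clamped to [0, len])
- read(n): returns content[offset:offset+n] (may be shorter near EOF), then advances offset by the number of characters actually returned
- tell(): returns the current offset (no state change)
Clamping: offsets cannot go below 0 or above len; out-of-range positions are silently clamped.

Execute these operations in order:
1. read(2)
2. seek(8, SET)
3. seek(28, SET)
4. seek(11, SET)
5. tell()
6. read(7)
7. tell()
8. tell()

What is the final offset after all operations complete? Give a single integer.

Answer: 18

Derivation:
After 1 (read(2)): returned 'EB', offset=2
After 2 (seek(8, SET)): offset=8
After 3 (seek(28, SET)): offset=28
After 4 (seek(11, SET)): offset=11
After 5 (tell()): offset=11
After 6 (read(7)): returned '8OEUOPE', offset=18
After 7 (tell()): offset=18
After 8 (tell()): offset=18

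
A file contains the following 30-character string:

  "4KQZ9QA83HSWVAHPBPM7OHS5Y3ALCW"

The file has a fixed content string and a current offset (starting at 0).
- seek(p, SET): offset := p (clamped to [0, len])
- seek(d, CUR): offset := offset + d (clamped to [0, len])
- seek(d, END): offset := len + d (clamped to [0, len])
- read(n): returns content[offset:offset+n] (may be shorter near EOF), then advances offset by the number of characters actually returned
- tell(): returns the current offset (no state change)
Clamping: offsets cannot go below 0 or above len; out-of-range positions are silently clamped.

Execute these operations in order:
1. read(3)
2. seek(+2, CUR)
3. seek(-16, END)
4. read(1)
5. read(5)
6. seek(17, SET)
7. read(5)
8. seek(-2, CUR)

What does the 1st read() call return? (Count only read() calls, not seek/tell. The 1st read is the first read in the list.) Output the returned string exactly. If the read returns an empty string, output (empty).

After 1 (read(3)): returned '4KQ', offset=3
After 2 (seek(+2, CUR)): offset=5
After 3 (seek(-16, END)): offset=14
After 4 (read(1)): returned 'H', offset=15
After 5 (read(5)): returned 'PBPM7', offset=20
After 6 (seek(17, SET)): offset=17
After 7 (read(5)): returned 'PM7OH', offset=22
After 8 (seek(-2, CUR)): offset=20

Answer: 4KQ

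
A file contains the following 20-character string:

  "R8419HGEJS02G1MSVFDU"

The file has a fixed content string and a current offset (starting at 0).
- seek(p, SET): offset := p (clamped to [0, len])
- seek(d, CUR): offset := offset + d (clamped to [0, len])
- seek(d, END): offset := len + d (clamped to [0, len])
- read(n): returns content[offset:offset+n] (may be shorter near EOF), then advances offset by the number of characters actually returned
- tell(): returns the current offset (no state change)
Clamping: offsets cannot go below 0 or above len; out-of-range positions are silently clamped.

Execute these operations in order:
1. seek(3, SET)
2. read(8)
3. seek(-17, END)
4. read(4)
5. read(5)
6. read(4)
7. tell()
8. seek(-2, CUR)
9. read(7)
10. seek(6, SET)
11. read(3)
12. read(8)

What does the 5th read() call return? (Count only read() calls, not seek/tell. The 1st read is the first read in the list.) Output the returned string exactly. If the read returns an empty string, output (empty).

Answer: MSVFDU

Derivation:
After 1 (seek(3, SET)): offset=3
After 2 (read(8)): returned '19HGEJS0', offset=11
After 3 (seek(-17, END)): offset=3
After 4 (read(4)): returned '19HG', offset=7
After 5 (read(5)): returned 'EJS02', offset=12
After 6 (read(4)): returned 'G1MS', offset=16
After 7 (tell()): offset=16
After 8 (seek(-2, CUR)): offset=14
After 9 (read(7)): returned 'MSVFDU', offset=20
After 10 (seek(6, SET)): offset=6
After 11 (read(3)): returned 'GEJ', offset=9
After 12 (read(8)): returned 'S02G1MSV', offset=17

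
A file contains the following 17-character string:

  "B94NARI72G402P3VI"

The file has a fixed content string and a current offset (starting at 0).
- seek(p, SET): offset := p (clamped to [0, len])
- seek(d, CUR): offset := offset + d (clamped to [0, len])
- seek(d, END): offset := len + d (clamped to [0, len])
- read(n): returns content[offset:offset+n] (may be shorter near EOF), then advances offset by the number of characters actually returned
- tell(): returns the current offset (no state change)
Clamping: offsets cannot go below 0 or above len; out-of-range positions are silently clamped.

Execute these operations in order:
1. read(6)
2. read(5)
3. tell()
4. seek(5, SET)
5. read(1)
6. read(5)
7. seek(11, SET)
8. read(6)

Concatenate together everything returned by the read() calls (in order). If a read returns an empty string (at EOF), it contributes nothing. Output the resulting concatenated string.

Answer: B94NARI72G4RI72G402P3VI

Derivation:
After 1 (read(6)): returned 'B94NAR', offset=6
After 2 (read(5)): returned 'I72G4', offset=11
After 3 (tell()): offset=11
After 4 (seek(5, SET)): offset=5
After 5 (read(1)): returned 'R', offset=6
After 6 (read(5)): returned 'I72G4', offset=11
After 7 (seek(11, SET)): offset=11
After 8 (read(6)): returned '02P3VI', offset=17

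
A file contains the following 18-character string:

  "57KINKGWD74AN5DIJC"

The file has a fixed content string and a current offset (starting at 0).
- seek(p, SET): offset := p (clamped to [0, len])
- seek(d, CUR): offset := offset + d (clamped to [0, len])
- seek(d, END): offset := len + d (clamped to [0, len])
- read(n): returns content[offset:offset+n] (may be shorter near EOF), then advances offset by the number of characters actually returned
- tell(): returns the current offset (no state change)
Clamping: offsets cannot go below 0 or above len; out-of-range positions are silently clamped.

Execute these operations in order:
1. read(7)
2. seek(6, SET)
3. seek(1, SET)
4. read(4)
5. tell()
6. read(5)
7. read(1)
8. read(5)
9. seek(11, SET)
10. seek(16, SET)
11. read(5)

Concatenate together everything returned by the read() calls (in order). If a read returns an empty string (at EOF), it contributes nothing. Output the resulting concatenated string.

After 1 (read(7)): returned '57KINKG', offset=7
After 2 (seek(6, SET)): offset=6
After 3 (seek(1, SET)): offset=1
After 4 (read(4)): returned '7KIN', offset=5
After 5 (tell()): offset=5
After 6 (read(5)): returned 'KGWD7', offset=10
After 7 (read(1)): returned '4', offset=11
After 8 (read(5)): returned 'AN5DI', offset=16
After 9 (seek(11, SET)): offset=11
After 10 (seek(16, SET)): offset=16
After 11 (read(5)): returned 'JC', offset=18

Answer: 57KINKG7KINKGWD74AN5DIJC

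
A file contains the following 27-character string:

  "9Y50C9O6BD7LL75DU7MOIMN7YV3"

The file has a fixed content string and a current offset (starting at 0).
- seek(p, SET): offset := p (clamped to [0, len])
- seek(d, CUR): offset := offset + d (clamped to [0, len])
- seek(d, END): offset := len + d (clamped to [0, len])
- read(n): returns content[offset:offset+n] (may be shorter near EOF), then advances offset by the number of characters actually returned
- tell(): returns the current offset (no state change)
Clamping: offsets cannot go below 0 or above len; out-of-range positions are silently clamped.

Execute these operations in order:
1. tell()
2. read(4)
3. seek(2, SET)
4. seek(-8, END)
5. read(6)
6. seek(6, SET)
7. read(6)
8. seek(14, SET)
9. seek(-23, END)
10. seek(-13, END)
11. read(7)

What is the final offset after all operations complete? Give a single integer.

After 1 (tell()): offset=0
After 2 (read(4)): returned '9Y50', offset=4
After 3 (seek(2, SET)): offset=2
After 4 (seek(-8, END)): offset=19
After 5 (read(6)): returned 'OIMN7Y', offset=25
After 6 (seek(6, SET)): offset=6
After 7 (read(6)): returned 'O6BD7L', offset=12
After 8 (seek(14, SET)): offset=14
After 9 (seek(-23, END)): offset=4
After 10 (seek(-13, END)): offset=14
After 11 (read(7)): returned '5DU7MOI', offset=21

Answer: 21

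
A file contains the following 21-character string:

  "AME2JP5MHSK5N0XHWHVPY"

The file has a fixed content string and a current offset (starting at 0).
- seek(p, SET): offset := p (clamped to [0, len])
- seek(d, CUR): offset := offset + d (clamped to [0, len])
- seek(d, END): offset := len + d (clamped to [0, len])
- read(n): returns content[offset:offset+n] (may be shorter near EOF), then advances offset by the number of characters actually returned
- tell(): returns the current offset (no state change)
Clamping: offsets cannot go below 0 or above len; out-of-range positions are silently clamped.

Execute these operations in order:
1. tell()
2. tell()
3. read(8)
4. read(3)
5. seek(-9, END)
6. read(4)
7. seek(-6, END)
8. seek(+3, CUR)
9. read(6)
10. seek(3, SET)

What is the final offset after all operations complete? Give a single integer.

Answer: 3

Derivation:
After 1 (tell()): offset=0
After 2 (tell()): offset=0
After 3 (read(8)): returned 'AME2JP5M', offset=8
After 4 (read(3)): returned 'HSK', offset=11
After 5 (seek(-9, END)): offset=12
After 6 (read(4)): returned 'N0XH', offset=16
After 7 (seek(-6, END)): offset=15
After 8 (seek(+3, CUR)): offset=18
After 9 (read(6)): returned 'VPY', offset=21
After 10 (seek(3, SET)): offset=3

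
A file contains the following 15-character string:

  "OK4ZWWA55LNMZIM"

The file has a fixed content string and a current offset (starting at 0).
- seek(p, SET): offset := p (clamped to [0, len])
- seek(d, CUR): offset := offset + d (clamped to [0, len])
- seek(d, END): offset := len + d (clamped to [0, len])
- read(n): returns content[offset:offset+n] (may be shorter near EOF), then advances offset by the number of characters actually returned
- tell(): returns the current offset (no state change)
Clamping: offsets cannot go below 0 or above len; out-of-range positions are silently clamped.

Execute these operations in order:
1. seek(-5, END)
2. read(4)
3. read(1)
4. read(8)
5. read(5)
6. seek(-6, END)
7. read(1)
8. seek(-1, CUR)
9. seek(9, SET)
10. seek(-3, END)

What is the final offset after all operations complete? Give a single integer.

After 1 (seek(-5, END)): offset=10
After 2 (read(4)): returned 'NMZI', offset=14
After 3 (read(1)): returned 'M', offset=15
After 4 (read(8)): returned '', offset=15
After 5 (read(5)): returned '', offset=15
After 6 (seek(-6, END)): offset=9
After 7 (read(1)): returned 'L', offset=10
After 8 (seek(-1, CUR)): offset=9
After 9 (seek(9, SET)): offset=9
After 10 (seek(-3, END)): offset=12

Answer: 12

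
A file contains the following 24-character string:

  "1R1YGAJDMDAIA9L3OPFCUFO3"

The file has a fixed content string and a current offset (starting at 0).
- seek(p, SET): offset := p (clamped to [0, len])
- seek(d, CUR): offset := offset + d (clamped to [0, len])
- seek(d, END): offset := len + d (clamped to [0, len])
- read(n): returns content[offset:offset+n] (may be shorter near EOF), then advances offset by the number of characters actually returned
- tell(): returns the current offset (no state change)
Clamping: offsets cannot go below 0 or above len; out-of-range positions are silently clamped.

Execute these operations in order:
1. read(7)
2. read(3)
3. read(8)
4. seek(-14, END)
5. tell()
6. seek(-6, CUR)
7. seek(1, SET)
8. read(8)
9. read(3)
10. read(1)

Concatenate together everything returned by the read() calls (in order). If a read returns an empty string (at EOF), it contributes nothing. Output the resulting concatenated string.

Answer: 1R1YGAJDMDAIA9L3OPR1YGAJDMDAIA

Derivation:
After 1 (read(7)): returned '1R1YGAJ', offset=7
After 2 (read(3)): returned 'DMD', offset=10
After 3 (read(8)): returned 'AIA9L3OP', offset=18
After 4 (seek(-14, END)): offset=10
After 5 (tell()): offset=10
After 6 (seek(-6, CUR)): offset=4
After 7 (seek(1, SET)): offset=1
After 8 (read(8)): returned 'R1YGAJDM', offset=9
After 9 (read(3)): returned 'DAI', offset=12
After 10 (read(1)): returned 'A', offset=13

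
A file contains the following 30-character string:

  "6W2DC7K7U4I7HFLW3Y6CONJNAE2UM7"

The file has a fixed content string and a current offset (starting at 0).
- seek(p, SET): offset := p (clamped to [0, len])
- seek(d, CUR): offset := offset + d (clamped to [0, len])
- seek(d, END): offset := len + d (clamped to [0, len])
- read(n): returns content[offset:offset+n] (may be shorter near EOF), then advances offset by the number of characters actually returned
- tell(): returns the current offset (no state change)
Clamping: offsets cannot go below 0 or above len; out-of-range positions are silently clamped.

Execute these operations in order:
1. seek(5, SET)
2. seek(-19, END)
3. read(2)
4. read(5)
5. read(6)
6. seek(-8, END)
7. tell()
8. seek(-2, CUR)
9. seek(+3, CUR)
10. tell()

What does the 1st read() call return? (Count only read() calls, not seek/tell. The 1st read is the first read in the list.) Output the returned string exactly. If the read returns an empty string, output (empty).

Answer: 7H

Derivation:
After 1 (seek(5, SET)): offset=5
After 2 (seek(-19, END)): offset=11
After 3 (read(2)): returned '7H', offset=13
After 4 (read(5)): returned 'FLW3Y', offset=18
After 5 (read(6)): returned '6CONJN', offset=24
After 6 (seek(-8, END)): offset=22
After 7 (tell()): offset=22
After 8 (seek(-2, CUR)): offset=20
After 9 (seek(+3, CUR)): offset=23
After 10 (tell()): offset=23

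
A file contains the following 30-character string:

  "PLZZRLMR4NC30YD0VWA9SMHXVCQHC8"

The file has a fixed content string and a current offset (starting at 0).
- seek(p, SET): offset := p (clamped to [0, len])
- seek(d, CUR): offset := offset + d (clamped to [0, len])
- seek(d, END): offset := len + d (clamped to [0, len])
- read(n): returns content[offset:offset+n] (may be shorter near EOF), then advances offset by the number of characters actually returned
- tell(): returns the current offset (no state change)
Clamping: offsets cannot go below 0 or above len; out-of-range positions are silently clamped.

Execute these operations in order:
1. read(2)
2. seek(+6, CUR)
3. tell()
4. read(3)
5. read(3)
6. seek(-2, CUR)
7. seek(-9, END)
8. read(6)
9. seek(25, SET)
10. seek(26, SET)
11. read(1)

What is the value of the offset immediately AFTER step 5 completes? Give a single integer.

After 1 (read(2)): returned 'PL', offset=2
After 2 (seek(+6, CUR)): offset=8
After 3 (tell()): offset=8
After 4 (read(3)): returned '4NC', offset=11
After 5 (read(3)): returned '30Y', offset=14

Answer: 14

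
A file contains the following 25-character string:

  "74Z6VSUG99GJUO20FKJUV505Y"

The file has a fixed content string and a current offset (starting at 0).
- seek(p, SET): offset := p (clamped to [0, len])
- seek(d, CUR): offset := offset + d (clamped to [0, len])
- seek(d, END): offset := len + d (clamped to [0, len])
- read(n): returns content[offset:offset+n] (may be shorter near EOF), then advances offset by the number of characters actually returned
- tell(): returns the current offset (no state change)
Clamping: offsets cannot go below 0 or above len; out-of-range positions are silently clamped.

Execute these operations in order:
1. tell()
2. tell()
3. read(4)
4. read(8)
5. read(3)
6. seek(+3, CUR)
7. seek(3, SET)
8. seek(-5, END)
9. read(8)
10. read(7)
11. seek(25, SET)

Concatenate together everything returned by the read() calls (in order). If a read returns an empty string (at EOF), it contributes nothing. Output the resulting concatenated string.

Answer: 74Z6VSUG99GJUO2V505Y

Derivation:
After 1 (tell()): offset=0
After 2 (tell()): offset=0
After 3 (read(4)): returned '74Z6', offset=4
After 4 (read(8)): returned 'VSUG99GJ', offset=12
After 5 (read(3)): returned 'UO2', offset=15
After 6 (seek(+3, CUR)): offset=18
After 7 (seek(3, SET)): offset=3
After 8 (seek(-5, END)): offset=20
After 9 (read(8)): returned 'V505Y', offset=25
After 10 (read(7)): returned '', offset=25
After 11 (seek(25, SET)): offset=25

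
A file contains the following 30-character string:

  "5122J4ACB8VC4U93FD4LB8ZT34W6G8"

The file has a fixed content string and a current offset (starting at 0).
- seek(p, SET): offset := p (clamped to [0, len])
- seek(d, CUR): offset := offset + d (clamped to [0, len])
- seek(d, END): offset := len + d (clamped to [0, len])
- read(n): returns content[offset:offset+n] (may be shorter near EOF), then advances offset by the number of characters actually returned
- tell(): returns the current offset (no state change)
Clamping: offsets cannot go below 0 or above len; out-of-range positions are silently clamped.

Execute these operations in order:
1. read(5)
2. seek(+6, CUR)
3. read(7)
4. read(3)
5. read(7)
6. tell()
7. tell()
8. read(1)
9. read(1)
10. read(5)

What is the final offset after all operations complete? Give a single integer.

Answer: 30

Derivation:
After 1 (read(5)): returned '5122J', offset=5
After 2 (seek(+6, CUR)): offset=11
After 3 (read(7)): returned 'C4U93FD', offset=18
After 4 (read(3)): returned '4LB', offset=21
After 5 (read(7)): returned '8ZT34W6', offset=28
After 6 (tell()): offset=28
After 7 (tell()): offset=28
After 8 (read(1)): returned 'G', offset=29
After 9 (read(1)): returned '8', offset=30
After 10 (read(5)): returned '', offset=30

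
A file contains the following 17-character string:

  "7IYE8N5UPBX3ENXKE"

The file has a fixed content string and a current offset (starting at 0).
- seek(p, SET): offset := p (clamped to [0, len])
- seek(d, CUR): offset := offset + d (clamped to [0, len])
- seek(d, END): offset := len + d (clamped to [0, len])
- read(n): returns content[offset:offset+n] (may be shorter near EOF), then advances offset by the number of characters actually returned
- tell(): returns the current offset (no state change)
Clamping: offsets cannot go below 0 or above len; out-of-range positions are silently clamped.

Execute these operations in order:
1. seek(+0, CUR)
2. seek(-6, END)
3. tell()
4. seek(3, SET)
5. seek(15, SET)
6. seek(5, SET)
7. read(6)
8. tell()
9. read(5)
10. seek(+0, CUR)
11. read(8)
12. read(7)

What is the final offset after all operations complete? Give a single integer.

After 1 (seek(+0, CUR)): offset=0
After 2 (seek(-6, END)): offset=11
After 3 (tell()): offset=11
After 4 (seek(3, SET)): offset=3
After 5 (seek(15, SET)): offset=15
After 6 (seek(5, SET)): offset=5
After 7 (read(6)): returned 'N5UPBX', offset=11
After 8 (tell()): offset=11
After 9 (read(5)): returned '3ENXK', offset=16
After 10 (seek(+0, CUR)): offset=16
After 11 (read(8)): returned 'E', offset=17
After 12 (read(7)): returned '', offset=17

Answer: 17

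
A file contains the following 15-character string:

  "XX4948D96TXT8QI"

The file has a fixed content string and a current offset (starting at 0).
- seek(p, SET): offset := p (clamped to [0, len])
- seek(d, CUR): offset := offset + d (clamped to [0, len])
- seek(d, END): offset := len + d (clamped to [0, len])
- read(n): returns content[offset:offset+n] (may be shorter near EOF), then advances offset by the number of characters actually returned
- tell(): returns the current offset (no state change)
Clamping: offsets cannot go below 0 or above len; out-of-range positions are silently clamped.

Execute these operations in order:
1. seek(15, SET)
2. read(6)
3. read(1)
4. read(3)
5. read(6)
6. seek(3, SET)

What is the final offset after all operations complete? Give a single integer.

Answer: 3

Derivation:
After 1 (seek(15, SET)): offset=15
After 2 (read(6)): returned '', offset=15
After 3 (read(1)): returned '', offset=15
After 4 (read(3)): returned '', offset=15
After 5 (read(6)): returned '', offset=15
After 6 (seek(3, SET)): offset=3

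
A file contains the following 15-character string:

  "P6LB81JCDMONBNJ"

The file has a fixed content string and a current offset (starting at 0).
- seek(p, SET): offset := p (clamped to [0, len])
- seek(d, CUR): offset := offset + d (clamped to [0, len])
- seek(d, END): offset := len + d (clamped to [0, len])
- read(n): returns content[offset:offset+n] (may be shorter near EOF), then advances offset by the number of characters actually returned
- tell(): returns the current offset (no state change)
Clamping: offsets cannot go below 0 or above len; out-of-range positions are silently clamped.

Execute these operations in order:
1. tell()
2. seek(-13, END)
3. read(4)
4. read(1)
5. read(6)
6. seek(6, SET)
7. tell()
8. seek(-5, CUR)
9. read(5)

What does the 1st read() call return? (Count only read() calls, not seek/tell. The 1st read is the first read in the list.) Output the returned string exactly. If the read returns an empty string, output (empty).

After 1 (tell()): offset=0
After 2 (seek(-13, END)): offset=2
After 3 (read(4)): returned 'LB81', offset=6
After 4 (read(1)): returned 'J', offset=7
After 5 (read(6)): returned 'CDMONB', offset=13
After 6 (seek(6, SET)): offset=6
After 7 (tell()): offset=6
After 8 (seek(-5, CUR)): offset=1
After 9 (read(5)): returned '6LB81', offset=6

Answer: LB81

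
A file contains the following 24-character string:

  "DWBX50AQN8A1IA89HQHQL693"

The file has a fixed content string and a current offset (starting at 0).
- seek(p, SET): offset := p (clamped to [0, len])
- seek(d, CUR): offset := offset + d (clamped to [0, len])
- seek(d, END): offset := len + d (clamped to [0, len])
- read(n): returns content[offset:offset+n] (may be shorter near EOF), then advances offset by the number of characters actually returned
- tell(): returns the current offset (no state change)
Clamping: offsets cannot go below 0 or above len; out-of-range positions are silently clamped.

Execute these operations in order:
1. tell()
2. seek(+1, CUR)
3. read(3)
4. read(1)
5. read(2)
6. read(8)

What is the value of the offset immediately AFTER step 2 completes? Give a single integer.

Answer: 1

Derivation:
After 1 (tell()): offset=0
After 2 (seek(+1, CUR)): offset=1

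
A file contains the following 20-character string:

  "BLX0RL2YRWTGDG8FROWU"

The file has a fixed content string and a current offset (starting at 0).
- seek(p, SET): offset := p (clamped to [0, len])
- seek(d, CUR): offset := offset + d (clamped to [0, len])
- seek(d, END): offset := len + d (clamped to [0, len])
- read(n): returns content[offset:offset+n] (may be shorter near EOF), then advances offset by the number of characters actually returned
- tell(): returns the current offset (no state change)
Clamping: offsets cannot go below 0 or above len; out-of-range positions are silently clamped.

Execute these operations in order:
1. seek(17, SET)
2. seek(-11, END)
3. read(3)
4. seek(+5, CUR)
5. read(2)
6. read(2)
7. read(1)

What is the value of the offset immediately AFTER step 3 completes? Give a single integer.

Answer: 12

Derivation:
After 1 (seek(17, SET)): offset=17
After 2 (seek(-11, END)): offset=9
After 3 (read(3)): returned 'WTG', offset=12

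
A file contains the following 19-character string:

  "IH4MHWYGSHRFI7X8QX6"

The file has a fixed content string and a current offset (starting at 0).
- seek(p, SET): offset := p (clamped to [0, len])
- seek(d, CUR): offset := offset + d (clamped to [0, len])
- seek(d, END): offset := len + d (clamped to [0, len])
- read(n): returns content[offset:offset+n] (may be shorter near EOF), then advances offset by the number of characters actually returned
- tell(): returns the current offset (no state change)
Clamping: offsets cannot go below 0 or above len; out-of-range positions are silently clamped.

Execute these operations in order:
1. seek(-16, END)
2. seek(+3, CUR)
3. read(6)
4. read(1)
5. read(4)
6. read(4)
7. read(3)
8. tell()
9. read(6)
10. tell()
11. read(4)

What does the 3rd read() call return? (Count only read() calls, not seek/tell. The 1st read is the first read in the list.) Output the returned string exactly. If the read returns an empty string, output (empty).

After 1 (seek(-16, END)): offset=3
After 2 (seek(+3, CUR)): offset=6
After 3 (read(6)): returned 'YGSHRF', offset=12
After 4 (read(1)): returned 'I', offset=13
After 5 (read(4)): returned '7X8Q', offset=17
After 6 (read(4)): returned 'X6', offset=19
After 7 (read(3)): returned '', offset=19
After 8 (tell()): offset=19
After 9 (read(6)): returned '', offset=19
After 10 (tell()): offset=19
After 11 (read(4)): returned '', offset=19

Answer: 7X8Q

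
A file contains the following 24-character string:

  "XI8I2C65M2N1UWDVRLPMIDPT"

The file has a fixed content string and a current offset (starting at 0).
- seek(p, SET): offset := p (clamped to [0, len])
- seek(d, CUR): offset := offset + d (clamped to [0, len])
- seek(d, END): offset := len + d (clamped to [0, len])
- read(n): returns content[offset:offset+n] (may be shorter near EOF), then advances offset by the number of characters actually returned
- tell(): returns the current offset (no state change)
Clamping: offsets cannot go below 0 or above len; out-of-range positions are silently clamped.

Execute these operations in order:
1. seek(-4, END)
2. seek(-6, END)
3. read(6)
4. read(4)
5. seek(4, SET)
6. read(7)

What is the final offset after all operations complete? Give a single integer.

Answer: 11

Derivation:
After 1 (seek(-4, END)): offset=20
After 2 (seek(-6, END)): offset=18
After 3 (read(6)): returned 'PMIDPT', offset=24
After 4 (read(4)): returned '', offset=24
After 5 (seek(4, SET)): offset=4
After 6 (read(7)): returned '2C65M2N', offset=11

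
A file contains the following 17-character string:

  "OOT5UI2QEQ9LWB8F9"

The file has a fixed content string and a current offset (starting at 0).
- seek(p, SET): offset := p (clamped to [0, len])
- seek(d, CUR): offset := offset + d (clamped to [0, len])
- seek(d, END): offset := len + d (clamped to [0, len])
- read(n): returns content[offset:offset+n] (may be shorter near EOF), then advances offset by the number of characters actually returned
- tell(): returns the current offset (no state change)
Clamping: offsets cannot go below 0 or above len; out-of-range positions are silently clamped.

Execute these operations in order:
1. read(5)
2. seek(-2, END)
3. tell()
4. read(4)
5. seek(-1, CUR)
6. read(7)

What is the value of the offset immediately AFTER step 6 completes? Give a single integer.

Answer: 17

Derivation:
After 1 (read(5)): returned 'OOT5U', offset=5
After 2 (seek(-2, END)): offset=15
After 3 (tell()): offset=15
After 4 (read(4)): returned 'F9', offset=17
After 5 (seek(-1, CUR)): offset=16
After 6 (read(7)): returned '9', offset=17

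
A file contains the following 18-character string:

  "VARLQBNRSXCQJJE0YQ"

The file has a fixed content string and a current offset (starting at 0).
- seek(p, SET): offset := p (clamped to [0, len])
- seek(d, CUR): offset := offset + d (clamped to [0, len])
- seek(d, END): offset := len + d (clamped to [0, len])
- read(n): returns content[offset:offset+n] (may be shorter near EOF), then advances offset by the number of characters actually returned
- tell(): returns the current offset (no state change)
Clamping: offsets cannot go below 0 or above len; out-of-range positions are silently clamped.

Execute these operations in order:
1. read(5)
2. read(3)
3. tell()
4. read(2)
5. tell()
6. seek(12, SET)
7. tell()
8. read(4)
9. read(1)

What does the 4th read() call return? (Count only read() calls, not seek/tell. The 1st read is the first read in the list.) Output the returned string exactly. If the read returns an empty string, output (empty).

After 1 (read(5)): returned 'VARLQ', offset=5
After 2 (read(3)): returned 'BNR', offset=8
After 3 (tell()): offset=8
After 4 (read(2)): returned 'SX', offset=10
After 5 (tell()): offset=10
After 6 (seek(12, SET)): offset=12
After 7 (tell()): offset=12
After 8 (read(4)): returned 'JJE0', offset=16
After 9 (read(1)): returned 'Y', offset=17

Answer: JJE0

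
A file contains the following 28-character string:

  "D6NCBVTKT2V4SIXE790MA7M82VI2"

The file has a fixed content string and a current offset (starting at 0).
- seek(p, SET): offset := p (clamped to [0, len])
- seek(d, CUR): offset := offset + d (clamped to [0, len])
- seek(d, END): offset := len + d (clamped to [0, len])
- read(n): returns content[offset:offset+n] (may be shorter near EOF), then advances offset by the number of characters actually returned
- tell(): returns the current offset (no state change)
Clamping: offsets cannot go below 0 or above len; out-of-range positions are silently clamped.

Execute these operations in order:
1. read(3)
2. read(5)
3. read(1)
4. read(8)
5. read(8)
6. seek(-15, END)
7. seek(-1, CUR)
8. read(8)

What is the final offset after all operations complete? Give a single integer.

After 1 (read(3)): returned 'D6N', offset=3
After 2 (read(5)): returned 'CBVTK', offset=8
After 3 (read(1)): returned 'T', offset=9
After 4 (read(8)): returned '2V4SIXE7', offset=17
After 5 (read(8)): returned '90MA7M82', offset=25
After 6 (seek(-15, END)): offset=13
After 7 (seek(-1, CUR)): offset=12
After 8 (read(8)): returned 'SIXE790M', offset=20

Answer: 20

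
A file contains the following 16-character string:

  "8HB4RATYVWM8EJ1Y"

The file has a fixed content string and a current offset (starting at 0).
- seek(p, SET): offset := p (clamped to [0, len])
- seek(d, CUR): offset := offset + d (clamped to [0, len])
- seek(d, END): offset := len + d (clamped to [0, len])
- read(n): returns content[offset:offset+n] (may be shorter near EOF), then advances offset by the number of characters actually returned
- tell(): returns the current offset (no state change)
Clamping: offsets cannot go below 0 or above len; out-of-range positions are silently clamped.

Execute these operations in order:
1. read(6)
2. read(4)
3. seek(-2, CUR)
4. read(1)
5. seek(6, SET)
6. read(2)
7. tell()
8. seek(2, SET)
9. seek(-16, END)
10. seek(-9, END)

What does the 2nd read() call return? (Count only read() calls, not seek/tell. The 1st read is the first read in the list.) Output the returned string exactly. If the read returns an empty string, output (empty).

After 1 (read(6)): returned '8HB4RA', offset=6
After 2 (read(4)): returned 'TYVW', offset=10
After 3 (seek(-2, CUR)): offset=8
After 4 (read(1)): returned 'V', offset=9
After 5 (seek(6, SET)): offset=6
After 6 (read(2)): returned 'TY', offset=8
After 7 (tell()): offset=8
After 8 (seek(2, SET)): offset=2
After 9 (seek(-16, END)): offset=0
After 10 (seek(-9, END)): offset=7

Answer: TYVW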